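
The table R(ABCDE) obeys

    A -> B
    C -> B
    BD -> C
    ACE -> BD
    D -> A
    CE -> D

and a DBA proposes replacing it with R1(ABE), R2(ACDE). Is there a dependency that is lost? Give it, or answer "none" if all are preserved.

Check C → B: no single fragment contains all of {BC}, and the restricted closure of {C} across the fragments never reaches {B}.
A → B is preserved.
BD → C is preserved.
ACE → BD is preserved.
D → A is preserved.
CE → D is preserved.

C -> B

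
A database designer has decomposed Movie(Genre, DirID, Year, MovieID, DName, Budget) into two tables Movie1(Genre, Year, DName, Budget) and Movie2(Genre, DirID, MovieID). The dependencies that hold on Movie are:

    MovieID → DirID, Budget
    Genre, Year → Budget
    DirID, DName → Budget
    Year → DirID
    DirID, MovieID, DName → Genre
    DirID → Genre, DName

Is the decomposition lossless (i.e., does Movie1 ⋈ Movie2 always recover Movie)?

Common attributes: Movie1 ∩ Movie2 = {Genre}.
No dependency enlarges {Genre}, so (Genre)⁺ = {Genre}.
The closure contains neither all of Movie1 = {Genre, Year, DName, Budget} nor all of Movie2 = {Genre, DirID, MovieID}, so the common attributes are not a superkey of either fragment. The join is lossy.

No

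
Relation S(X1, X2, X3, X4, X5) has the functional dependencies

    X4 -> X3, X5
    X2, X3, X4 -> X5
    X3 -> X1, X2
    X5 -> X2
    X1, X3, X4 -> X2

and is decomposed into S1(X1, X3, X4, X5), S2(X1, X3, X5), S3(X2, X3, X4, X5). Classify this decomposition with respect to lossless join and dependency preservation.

lossless and dependency-preserving

Lossless test (chase): Rows 1 and 2 agree on X3; apply X3→X1, X2 and equate their X1, X2 entries. Rows 1 and 3 agree on X3; apply X3→X1, X2 and equate their X1, X2 entries. Row 1 is now all distinguished symbols — the join is lossless.
Dependency preservation: X3 → X1, X2; X1, X3, X4 → X2 are not contained in any single fragment, but the restricted closure of each left-hand side across the fragments still reaches the right-hand side; the remaining FDs each lie inside some fragment. All dependencies are preserved.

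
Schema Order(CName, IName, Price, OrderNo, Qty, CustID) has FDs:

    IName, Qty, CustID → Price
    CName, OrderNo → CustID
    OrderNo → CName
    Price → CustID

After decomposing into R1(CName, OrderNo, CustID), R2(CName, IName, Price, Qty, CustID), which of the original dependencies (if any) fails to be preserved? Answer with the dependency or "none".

IName, Qty, CustID → Price lies within R2.
CName, OrderNo → CustID lies within R1.
OrderNo → CName lies within R1.
Price → CustID lies within R2.
Every dependency is enforceable on the fragments, so the decomposition is dependency-preserving.

none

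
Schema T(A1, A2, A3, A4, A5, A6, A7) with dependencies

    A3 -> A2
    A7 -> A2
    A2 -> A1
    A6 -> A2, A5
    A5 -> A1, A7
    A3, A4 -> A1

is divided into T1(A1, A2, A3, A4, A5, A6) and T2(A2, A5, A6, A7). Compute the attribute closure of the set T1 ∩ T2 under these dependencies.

T1 ∩ T2 = {A2, A5, A6}.
A2 → A1 applies, adding A1
A5 → A1, A7 applies, adding A7
Closure: {A1, A2, A5, A6, A7}.

A1, A2, A5, A6, A7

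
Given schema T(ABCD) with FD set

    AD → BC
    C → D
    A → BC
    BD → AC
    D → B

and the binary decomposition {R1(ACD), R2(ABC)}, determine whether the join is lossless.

Common attributes: R1 ∩ R2 = {AC}.
Closure of {AC}: C → D applies, adding D; A → BC applies, adding B. So (AC)⁺ = {ABCD}.
This closure contains every attribute of R1, so R1 ∩ R2 → R1. The join is lossless.

Yes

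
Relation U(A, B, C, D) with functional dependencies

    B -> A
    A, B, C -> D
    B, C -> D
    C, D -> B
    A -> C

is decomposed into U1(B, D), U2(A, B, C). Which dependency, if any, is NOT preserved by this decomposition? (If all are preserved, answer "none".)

C, D -> B

Check C, D → B: no single fragment contains all of {B, C, D}, and the restricted closure of {C, D} across the fragments never reaches {B}.
B → A is preserved.
A, B, C → D is preserved.
B, C → D is preserved.
A → C is preserved.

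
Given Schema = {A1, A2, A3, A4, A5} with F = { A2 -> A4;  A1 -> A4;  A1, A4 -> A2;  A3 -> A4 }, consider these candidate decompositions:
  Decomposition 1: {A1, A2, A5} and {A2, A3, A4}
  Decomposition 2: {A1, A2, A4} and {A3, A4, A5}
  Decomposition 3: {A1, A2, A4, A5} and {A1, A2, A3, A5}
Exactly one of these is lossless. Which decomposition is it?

Decomposition 1: common = {A2}, closure = {A2, A4} → lossy.
Decomposition 2: common = {A4}, closure = {A4} → lossy.
Decomposition 3: common = {A1, A2, A5}, closure = {A1, A2, A4, A5} → lossless.

Decomposition 3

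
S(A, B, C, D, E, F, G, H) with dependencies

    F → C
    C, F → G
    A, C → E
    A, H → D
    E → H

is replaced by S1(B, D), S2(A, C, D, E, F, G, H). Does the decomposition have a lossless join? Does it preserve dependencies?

Lossless test: (D)⁺ = {D}, which is a superkey of neither fragment — lossy.
Dependency preservation: every FD's attributes lie within a single fragment, so each can be enforced locally — preserved.

lossy but dependency-preserving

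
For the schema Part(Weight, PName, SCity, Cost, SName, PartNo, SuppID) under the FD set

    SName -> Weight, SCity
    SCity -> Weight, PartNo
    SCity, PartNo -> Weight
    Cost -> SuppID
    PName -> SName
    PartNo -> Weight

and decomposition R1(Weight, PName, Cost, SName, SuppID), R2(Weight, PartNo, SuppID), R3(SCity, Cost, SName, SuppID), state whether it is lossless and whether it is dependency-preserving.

lossy and not dependency-preserving

Lossless test (chase): Rows 1 and 3 agree on SName; apply SName→Weight, SCity and equate their Weight, SCity entries. Rows 1 and 3 agree on SCity; apply SCity→Weight, PartNo and equate their Weight, PartNo entries. No row becomes fully distinguished — the join is lossy.
Dependency preservation: the restricted closure of {SCity} across the fragments never reaches {Weight, PartNo}, so SCity → Weight, PartNo cannot be enforced without a join — not preserved.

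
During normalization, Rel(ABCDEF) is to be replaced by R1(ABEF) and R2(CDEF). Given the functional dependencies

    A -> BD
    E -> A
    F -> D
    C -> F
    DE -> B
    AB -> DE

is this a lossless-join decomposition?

Common attributes: R1 ∩ R2 = {EF}.
Closure of {EF}: E → A applies, adding A; F → D applies, adding D; DE → B applies, adding B. So (EF)⁺ = {ABDEF}.
This closure contains every attribute of R1, so R1 ∩ R2 → R1. The join is lossless.

Yes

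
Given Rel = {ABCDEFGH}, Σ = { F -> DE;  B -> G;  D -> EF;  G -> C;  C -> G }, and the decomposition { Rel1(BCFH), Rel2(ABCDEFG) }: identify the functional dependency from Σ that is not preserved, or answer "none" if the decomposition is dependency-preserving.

F → DE lies within Rel2.
B → G lies within Rel2.
D → EF lies within Rel2.
G → C lies within Rel2.
C → G lies within Rel2.
Every dependency is enforceable on the fragments, so the decomposition is dependency-preserving.

none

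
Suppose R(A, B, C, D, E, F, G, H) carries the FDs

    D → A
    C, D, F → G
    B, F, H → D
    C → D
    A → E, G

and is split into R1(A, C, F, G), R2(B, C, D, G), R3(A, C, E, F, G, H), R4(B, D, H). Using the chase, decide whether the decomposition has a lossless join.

Chase test. Columns are A, B, C, D, E, F, G, H; row i has aⱼ where attribute j ∈ Ri, else bᵢⱼ.
Initial tableau (one row per fragment):
  row 1: a1 b12 a3 b14 b15 a6 a7 b18
  row 2: b21 a2 a3 a4 b25 b26 a7 b28
  row 3: a1 b32 a3 b34 a5 a6 a7 a8
  row 4: b41 a2 b43 a4 b45 b46 b47 a8
Rows 2 and 4 agree on D; apply D→A and equate their A entries.
Rows 1 and 2 agree on C; apply C→D and equate their D entries.
Rows 1 and 3 agree on C; apply C→D and equate their D entries.
Rows 1 and 3 agree on A; apply A→E, G and equate their E, G entries.
Rows 2 and 4 agree on A; apply A→E, G and equate their E, G entries.
Rows 1 and 2 agree on D; apply D→A and equate their A entries.
Rows 1 and 2 agree on A; apply A→E, G and equate their E, G entries.
No row becomes fully distinguished — the join is lossy.

No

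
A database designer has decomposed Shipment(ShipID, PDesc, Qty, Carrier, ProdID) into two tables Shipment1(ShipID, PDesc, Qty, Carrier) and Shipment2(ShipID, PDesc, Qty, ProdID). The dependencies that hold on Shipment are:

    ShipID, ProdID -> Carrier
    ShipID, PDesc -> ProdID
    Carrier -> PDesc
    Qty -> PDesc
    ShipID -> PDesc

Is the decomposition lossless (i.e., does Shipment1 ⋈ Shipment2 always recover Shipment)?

Common attributes: Shipment1 ∩ Shipment2 = {ShipID, PDesc, Qty}.
Closure of {ShipID, PDesc, Qty}: ShipID, PDesc → ProdID applies, adding ProdID; ShipID, ProdID → Carrier applies, adding Carrier. So (ShipID, PDesc, Qty)⁺ = {ShipID, PDesc, Qty, Carrier, ProdID}.
This closure contains every attribute of Shipment1, so Shipment1 ∩ Shipment2 → Shipment1. The join is lossless.

Yes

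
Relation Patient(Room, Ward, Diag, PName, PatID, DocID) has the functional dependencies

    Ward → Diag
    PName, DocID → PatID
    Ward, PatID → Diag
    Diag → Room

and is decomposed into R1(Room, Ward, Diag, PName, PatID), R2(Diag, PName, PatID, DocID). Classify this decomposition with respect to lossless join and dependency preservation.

lossy but dependency-preserving

Lossless test: (Diag, PName, PatID)⁺ = {Room, Diag, PName, PatID}, which is a superkey of neither fragment — lossy.
Dependency preservation: every FD's attributes lie within a single fragment, so each can be enforced locally — preserved.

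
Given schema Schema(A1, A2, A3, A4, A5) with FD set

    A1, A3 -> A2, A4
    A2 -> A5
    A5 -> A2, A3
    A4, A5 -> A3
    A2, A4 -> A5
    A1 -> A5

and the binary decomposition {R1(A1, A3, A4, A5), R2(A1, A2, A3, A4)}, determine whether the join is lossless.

Common attributes: R1 ∩ R2 = {A1, A3, A4}.
Closure of {A1, A3, A4}: A1, A3 → A2, A4 applies, adding A2; A2 → A5 applies, adding A5. So (A1, A3, A4)⁺ = {A1, A2, A3, A4, A5}.
This closure contains every attribute of R1, so R1 ∩ R2 → R1. The join is lossless.

Yes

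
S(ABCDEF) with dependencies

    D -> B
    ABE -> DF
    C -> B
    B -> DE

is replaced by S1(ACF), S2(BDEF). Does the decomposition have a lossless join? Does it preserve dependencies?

lossy and not dependency-preserving

Lossless test: (F)⁺ = {F}, which is a superkey of neither fragment — lossy.
Dependency preservation: the restricted closure of {ABE} across the fragments never reaches {DF}, so ABE → DF cannot be enforced without a join — not preserved.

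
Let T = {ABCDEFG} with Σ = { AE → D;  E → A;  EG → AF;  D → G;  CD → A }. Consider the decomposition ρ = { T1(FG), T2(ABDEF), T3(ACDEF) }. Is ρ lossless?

Chase test. Columns are ABCDEFG; row i has aⱼ where attribute j ∈ Ti, else bᵢⱼ.
Initial tableau (one row per fragment):
  row 1: b11 b12 b13 b14 b15 a6 a7
  row 2: a1 a2 b23 a4 a5 a6 b27
  row 3: a1 b32 a3 a4 a5 a6 b37
Rows 2 and 3 agree on D; apply D→G and equate their G entries.
No row becomes fully distinguished — the join is lossy.

No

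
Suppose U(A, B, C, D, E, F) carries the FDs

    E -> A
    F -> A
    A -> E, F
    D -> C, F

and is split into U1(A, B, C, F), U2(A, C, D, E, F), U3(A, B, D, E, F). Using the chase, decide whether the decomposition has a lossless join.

Chase test. Columns are A, B, C, D, E, F; row i has aⱼ where attribute j ∈ Ui, else bᵢⱼ.
Initial tableau (one row per fragment):
  row 1: a1 a2 a3 b14 b15 a6
  row 2: a1 b22 a3 a4 a5 a6
  row 3: a1 a2 b33 a4 a5 a6
Rows 1 and 2 agree on A; apply A→E, F and equate their E, F entries.
Rows 2 and 3 agree on D; apply D→C, F and equate their C, F entries.
Row 3 is now all distinguished symbols — the join is lossless.

Yes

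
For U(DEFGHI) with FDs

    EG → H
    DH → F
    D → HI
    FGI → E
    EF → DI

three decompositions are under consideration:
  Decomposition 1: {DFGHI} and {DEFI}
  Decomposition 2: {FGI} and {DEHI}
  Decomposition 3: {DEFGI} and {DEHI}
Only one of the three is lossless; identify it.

Decomposition 3

Decomposition 1: common = {DFI}, closure = {DFHI} → lossy.
Decomposition 2: common = {I}, closure = {I} → lossy.
Decomposition 3: common = {DEI}, closure = {DEFHI} → lossless.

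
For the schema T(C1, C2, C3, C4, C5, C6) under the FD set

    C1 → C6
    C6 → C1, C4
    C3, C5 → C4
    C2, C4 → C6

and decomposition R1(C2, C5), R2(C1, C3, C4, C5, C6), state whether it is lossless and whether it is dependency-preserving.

lossy and not dependency-preserving

Lossless test: (C5)⁺ = {C5}, which is a superkey of neither fragment — lossy.
Dependency preservation: the restricted closure of {C2, C4} across the fragments never reaches {C6}, so C2, C4 → C6 cannot be enforced without a join — not preserved.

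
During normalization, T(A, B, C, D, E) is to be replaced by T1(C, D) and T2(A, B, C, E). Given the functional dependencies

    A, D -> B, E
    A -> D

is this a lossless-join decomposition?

No

Common attributes: T1 ∩ T2 = {C}.
No dependency enlarges {C}, so (C)⁺ = {C}.
The closure contains neither all of T1 = {C, D} nor all of T2 = {A, B, C, E}, so the common attributes are not a superkey of either fragment. The join is lossy.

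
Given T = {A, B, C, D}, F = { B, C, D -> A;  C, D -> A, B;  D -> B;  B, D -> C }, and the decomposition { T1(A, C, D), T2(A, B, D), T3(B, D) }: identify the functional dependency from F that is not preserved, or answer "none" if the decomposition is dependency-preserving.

none

B, C, D → A: restricted closure across fragments reaches A.
C, D → A, B: restricted closure across fragments reaches A, B.
D → B lies within T2.
B, D → C: restricted closure across fragments reaches C.
Every dependency is enforceable on the fragments, so the decomposition is dependency-preserving.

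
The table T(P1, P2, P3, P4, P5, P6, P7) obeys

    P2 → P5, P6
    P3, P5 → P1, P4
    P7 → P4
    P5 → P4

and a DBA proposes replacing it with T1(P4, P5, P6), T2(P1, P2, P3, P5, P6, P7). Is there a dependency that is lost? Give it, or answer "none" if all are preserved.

Check P7 → P4: no single fragment contains all of {P4, P7}, and the restricted closure of {P7} across the fragments never reaches {P4}.
P2 → P5, P6 is preserved.
P3, P5 → P1, P4 is preserved.
P5 → P4 is preserved.

P7 → P4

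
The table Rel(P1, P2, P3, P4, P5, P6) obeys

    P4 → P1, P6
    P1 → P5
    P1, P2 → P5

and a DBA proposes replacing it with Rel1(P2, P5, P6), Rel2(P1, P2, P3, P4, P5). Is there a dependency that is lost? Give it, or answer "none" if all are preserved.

Check P4 → P1, P6: no single fragment contains all of {P1, P4, P6}, and the restricted closure of {P4} across the fragments never reaches {P1, P6}.
P1 → P5 is preserved.
P1, P2 → P5 is preserved.

P4 → P1, P6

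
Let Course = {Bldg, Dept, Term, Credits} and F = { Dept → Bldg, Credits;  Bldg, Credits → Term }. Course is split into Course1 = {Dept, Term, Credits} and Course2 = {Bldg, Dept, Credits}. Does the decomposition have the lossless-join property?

Yes

Common attributes: Course1 ∩ Course2 = {Dept, Credits}.
Closure of {Dept, Credits}: Dept → Bldg, Credits applies, adding Bldg; Bldg, Credits → Term applies, adding Term. So (Dept, Credits)⁺ = {Bldg, Dept, Term, Credits}.
This closure contains every attribute of Course1, so Course1 ∩ Course2 → Course1. The join is lossless.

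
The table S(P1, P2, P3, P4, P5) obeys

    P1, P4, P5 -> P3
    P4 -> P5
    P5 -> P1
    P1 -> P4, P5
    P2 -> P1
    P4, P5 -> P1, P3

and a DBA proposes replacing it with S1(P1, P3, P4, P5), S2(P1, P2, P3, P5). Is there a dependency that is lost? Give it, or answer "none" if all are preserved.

none

P1, P4, P5 → P3 lies within S1.
P4 → P5 lies within S1.
P5 → P1 lies within S1.
P1 → P4, P5 lies within S1.
P2 → P1 lies within S2.
P4, P5 → P1, P3 lies within S1.
Every dependency is enforceable on the fragments, so the decomposition is dependency-preserving.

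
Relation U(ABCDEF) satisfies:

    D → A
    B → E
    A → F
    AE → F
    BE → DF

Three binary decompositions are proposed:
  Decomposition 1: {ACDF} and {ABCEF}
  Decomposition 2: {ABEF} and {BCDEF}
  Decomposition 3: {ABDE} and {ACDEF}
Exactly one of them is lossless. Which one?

Decomposition 2

Decomposition 1: common = {ACF}, closure = {ACF} → lossy.
Decomposition 2: common = {BEF}, closure = {ABDEF} → lossless.
Decomposition 3: common = {ADE}, closure = {ADEF} → lossy.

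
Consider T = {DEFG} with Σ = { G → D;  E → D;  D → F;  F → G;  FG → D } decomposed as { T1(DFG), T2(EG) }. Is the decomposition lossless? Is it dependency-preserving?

lossless and dependency-preserving

Lossless test: (G)⁺ = {DFG}, which contains all of one fragment — lossless.
Dependency preservation: E → D is not contained in any single fragment, but the restricted closure of its left-hand side across the fragments still reaches the right-hand side; the remaining FDs each lie inside some fragment. All dependencies are preserved.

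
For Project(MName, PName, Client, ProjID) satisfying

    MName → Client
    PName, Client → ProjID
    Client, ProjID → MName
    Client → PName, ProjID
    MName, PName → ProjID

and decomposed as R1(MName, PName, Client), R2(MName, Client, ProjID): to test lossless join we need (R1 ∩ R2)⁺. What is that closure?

MName, PName, Client, ProjID

R1 ∩ R2 = {MName, Client}.
Client → PName, ProjID applies, adding PName, ProjID
Closure: {MName, PName, Client, ProjID}.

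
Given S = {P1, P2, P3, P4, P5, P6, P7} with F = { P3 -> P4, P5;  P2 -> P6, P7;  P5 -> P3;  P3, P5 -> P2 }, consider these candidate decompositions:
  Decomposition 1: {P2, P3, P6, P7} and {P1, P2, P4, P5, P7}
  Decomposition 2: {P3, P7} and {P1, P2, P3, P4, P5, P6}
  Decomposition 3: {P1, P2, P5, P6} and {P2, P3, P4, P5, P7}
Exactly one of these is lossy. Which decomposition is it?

Decomposition 1: common = {P2, P7}, closure = {P2, P6, P7} → lossy.
Decomposition 2: common = {P3}, closure = {P2, P3, P4, P5, P6, P7} → lossless.
Decomposition 3: common = {P2, P5}, closure = {P2, P3, P4, P5, P6, P7} → lossless.

Decomposition 1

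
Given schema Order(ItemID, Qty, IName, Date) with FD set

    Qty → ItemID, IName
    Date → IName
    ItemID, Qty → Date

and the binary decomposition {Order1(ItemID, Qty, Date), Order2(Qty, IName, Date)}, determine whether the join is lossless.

Yes

Common attributes: Order1 ∩ Order2 = {Qty, Date}.
Closure of {Qty, Date}: Qty → ItemID, IName applies, adding ItemID, IName. So (Qty, Date)⁺ = {ItemID, Qty, IName, Date}.
This closure contains every attribute of Order1, so Order1 ∩ Order2 → Order1. The join is lossless.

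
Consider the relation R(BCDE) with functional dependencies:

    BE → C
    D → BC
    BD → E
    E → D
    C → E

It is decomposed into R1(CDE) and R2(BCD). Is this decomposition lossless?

Common attributes: R1 ∩ R2 = {CD}.
Closure of {CD}: D → BC applies, adding B; BD → E applies, adding E. So (CD)⁺ = {BCDE}.
This closure contains every attribute of R1, so R1 ∩ R2 → R1. The join is lossless.

Yes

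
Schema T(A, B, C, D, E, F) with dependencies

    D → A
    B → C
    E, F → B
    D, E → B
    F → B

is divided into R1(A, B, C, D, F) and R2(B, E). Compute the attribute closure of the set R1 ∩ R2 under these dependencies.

R1 ∩ R2 = {B}.
B → C applies, adding C
Closure: {B, C}.

B, C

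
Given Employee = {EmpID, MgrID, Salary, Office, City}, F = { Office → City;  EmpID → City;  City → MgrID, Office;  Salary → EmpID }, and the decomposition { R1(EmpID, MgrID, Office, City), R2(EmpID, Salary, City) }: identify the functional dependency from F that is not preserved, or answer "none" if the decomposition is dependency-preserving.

none

Office → City lies within R1.
EmpID → City lies within R1.
City → MgrID, Office lies within R1.
Salary → EmpID lies within R2.
Every dependency is enforceable on the fragments, so the decomposition is dependency-preserving.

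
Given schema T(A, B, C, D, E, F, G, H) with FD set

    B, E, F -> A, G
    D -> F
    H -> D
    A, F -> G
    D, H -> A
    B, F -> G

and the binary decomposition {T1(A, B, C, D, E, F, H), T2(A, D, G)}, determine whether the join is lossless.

Yes

Common attributes: T1 ∩ T2 = {A, D}.
Closure of {A, D}: D → F applies, adding F; A, F → G applies, adding G. So (A, D)⁺ = {A, D, F, G}.
This closure contains every attribute of T2, so T1 ∩ T2 → T2. The join is lossless.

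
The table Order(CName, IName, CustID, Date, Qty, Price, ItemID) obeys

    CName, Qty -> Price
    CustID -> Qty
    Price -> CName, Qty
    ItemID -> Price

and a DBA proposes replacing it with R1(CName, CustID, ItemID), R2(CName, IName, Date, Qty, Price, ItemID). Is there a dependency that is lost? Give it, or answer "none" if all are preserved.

Check CustID → Qty: no single fragment contains all of {CustID, Qty}, and the restricted closure of {CustID} across the fragments never reaches {Qty}.
CName, Qty → Price is preserved.
Price → CName, Qty is preserved.
ItemID → Price is preserved.

CustID -> Qty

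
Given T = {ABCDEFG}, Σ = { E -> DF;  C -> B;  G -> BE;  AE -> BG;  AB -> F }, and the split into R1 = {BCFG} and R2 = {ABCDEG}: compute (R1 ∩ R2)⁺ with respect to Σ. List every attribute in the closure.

BCDEFG

R1 ∩ R2 = {BCG}.
G → BE applies, adding E
E → DF applies, adding DF
Closure: {BCDEFG}.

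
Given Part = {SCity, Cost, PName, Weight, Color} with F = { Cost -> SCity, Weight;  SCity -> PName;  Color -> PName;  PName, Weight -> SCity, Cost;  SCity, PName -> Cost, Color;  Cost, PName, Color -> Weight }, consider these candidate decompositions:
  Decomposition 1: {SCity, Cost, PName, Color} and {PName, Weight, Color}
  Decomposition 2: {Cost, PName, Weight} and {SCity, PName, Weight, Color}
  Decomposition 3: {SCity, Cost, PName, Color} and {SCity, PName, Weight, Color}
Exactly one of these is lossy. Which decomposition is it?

Decomposition 1

Decomposition 1: common = {PName, Color}, closure = {PName, Color} → lossy.
Decomposition 2: common = {PName, Weight}, closure = {SCity, Cost, PName, Weight, Color} → lossless.
Decomposition 3: common = {SCity, PName, Color}, closure = {SCity, Cost, PName, Weight, Color} → lossless.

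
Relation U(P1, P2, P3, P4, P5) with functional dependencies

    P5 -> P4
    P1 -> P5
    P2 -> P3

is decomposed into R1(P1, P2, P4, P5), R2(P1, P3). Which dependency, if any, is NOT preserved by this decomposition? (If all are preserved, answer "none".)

P2 -> P3

Check P2 → P3: no single fragment contains all of {P2, P3}, and the restricted closure of {P2} across the fragments never reaches {P3}.
P5 → P4 is preserved.
P1 → P5 is preserved.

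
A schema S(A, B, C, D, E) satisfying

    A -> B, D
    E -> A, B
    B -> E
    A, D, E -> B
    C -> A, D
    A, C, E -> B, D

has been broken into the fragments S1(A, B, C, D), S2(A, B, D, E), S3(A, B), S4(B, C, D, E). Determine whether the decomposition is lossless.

Chase test. Columns are A, B, C, D, E; row i has aⱼ where attribute j ∈ Si, else bᵢⱼ.
Initial tableau (one row per fragment):
  row 1: a1 a2 a3 a4 b15
  row 2: a1 a2 b23 a4 a5
  row 3: a1 a2 b33 b34 b35
  row 4: b41 a2 a3 a4 a5
Rows 1 and 3 agree on A; apply A→B, D and equate their B, D entries.
Rows 2 and 4 agree on E; apply E→A, B and equate their A, B entries.
Rows 1 and 2 agree on B; apply B→E and equate their E entries.
Rows 1 and 3 agree on B; apply B→E and equate their E entries.
Row 1 is now all distinguished symbols — the join is lossless.

Yes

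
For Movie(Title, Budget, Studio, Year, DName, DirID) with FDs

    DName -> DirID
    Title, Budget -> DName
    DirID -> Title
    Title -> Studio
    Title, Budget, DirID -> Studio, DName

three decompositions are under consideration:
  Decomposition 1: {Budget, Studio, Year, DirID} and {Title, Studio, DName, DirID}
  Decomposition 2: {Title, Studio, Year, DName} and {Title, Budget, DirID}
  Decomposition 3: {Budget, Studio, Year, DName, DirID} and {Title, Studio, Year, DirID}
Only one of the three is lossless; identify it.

Decomposition 1: common = {Studio, DirID}, closure = {Title, Studio, DirID} → lossy.
Decomposition 2: common = {Title}, closure = {Title, Studio} → lossy.
Decomposition 3: common = {Studio, Year, DirID}, closure = {Title, Studio, Year, DirID} → lossless.

Decomposition 3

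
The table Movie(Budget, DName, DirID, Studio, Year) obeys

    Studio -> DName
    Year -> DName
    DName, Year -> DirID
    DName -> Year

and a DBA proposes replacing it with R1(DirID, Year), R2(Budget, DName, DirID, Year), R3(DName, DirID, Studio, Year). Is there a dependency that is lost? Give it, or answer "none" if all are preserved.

Studio → DName lies within R3.
Year → DName lies within R2.
DName, Year → DirID lies within R2.
DName → Year lies within R2.
Every dependency is enforceable on the fragments, so the decomposition is dependency-preserving.

none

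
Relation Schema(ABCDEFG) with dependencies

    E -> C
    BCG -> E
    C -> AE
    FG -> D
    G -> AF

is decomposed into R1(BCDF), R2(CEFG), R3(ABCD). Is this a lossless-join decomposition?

Chase test. Columns are ABCDEFG; row i has aⱼ where attribute j ∈ Ri, else bᵢⱼ.
Initial tableau (one row per fragment):
  row 1: b11 a2 a3 a4 b15 a6 b17
  row 2: b21 b22 a3 b24 a5 a6 a7
  row 3: a1 a2 a3 a4 b35 b36 b37
Rows 1 and 2 agree on C; apply C→AE and equate their AE entries.
Rows 1 and 3 agree on C; apply C→AE and equate their AE entries.
No row becomes fully distinguished — the join is lossy.

No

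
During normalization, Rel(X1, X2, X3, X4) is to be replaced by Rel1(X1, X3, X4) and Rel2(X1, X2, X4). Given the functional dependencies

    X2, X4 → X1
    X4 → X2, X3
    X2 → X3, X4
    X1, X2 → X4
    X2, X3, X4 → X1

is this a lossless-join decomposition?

Common attributes: Rel1 ∩ Rel2 = {X1, X4}.
Closure of {X1, X4}: X4 → X2, X3 applies, adding X2, X3. So (X1, X4)⁺ = {X1, X2, X3, X4}.
This closure contains every attribute of Rel1, so Rel1 ∩ Rel2 → Rel1. The join is lossless.

Yes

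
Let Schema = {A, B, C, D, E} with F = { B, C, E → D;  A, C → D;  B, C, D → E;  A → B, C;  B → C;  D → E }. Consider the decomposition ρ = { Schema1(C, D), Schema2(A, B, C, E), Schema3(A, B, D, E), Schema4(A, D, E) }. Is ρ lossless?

Chase test. Columns are A, B, C, D, E; row i has aⱼ where attribute j ∈ Schemai, else bᵢⱼ.
Initial tableau (one row per fragment):
  row 1: b11 b12 a3 a4 b15
  row 2: a1 a2 a3 b24 a5
  row 3: a1 a2 b33 a4 a5
  row 4: a1 b42 b43 a4 a5
Rows 2 and 3 agree on A; apply A→B, C and equate their B, C entries.
Rows 2 and 4 agree on A; apply A→B, C and equate their B, C entries.
Rows 1 and 3 agree on D; apply D→E and equate their E entries.
Rows 2 and 3 agree on B, C, E; apply B, C, E→D and equate their D entries.
Row 2 is now all distinguished symbols — the join is lossless.

Yes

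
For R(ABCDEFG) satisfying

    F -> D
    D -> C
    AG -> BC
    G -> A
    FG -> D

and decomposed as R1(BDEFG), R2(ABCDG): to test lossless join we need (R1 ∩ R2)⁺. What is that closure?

R1 ∩ R2 = {BDG}.
D → C applies, adding C
G → A applies, adding A
Closure: {ABCDG}.

ABCDG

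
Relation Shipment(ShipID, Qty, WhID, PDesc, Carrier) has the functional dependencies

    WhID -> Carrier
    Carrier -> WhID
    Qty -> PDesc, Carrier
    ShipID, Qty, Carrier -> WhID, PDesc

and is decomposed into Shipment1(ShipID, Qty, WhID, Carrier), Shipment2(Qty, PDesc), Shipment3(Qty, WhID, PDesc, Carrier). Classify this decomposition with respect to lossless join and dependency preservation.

Lossless test (chase): Rows 1 and 2 agree on Qty; apply Qty→PDesc, Carrier and equate their PDesc, Carrier entries. Rows 1 and 2 agree on Carrier; apply Carrier→WhID and equate their WhID entries. Row 1 is now all distinguished symbols — the join is lossless.
Dependency preservation: ShipID, Qty, Carrier → WhID, PDesc is not contained in any single fragment, but the restricted closure of its left-hand side across the fragments still reaches the right-hand side; the remaining FDs each lie inside some fragment. All dependencies are preserved.

lossless and dependency-preserving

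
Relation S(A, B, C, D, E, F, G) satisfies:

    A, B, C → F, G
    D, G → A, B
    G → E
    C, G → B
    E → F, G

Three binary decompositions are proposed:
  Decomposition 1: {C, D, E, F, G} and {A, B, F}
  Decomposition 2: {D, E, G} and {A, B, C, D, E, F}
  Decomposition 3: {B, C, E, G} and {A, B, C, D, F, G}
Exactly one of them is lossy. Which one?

Decomposition 1: common = {F}, closure = {F} → lossy.
Decomposition 2: common = {D, E}, closure = {A, B, D, E, F, G} → lossless.
Decomposition 3: common = {B, C, G}, closure = {B, C, E, F, G} → lossless.

Decomposition 1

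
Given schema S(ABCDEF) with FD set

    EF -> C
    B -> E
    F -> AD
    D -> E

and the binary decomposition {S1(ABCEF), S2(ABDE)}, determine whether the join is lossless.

No

Common attributes: S1 ∩ S2 = {ABE}.
No dependency enlarges {ABE}, so (ABE)⁺ = {ABE}.
The closure contains neither all of S1 = {ABCEF} nor all of S2 = {ABDE}, so the common attributes are not a superkey of either fragment. The join is lossy.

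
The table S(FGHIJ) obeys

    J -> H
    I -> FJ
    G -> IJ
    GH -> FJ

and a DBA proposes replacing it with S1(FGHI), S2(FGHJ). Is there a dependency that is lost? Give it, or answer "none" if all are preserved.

Check I → FJ: no single fragment contains all of {FIJ}, and the restricted closure of {I} across the fragments never reaches {FJ}.
J → H is preserved.
G → IJ is preserved.
GH → FJ is preserved.

I -> FJ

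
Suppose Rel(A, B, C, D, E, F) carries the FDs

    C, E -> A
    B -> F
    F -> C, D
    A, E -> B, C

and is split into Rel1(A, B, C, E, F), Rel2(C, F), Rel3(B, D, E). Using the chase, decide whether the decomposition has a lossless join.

Yes

Chase test. Columns are A, B, C, D, E, F; row i has aⱼ where attribute j ∈ Reli, else bᵢⱼ.
Initial tableau (one row per fragment):
  row 1: a1 a2 a3 b14 a5 a6
  row 2: b21 b22 a3 b24 b25 a6
  row 3: b31 a2 b33 a4 a5 b36
Rows 1 and 3 agree on B; apply B→F and equate their F entries.
Rows 1 and 2 agree on F; apply F→C, D and equate their C, D entries.
Rows 1 and 3 agree on F; apply F→C, D and equate their C, D entries.
Rows 1 and 3 agree on C, E; apply C, E→A and equate their A entries.
Row 1 is now all distinguished symbols — the join is lossless.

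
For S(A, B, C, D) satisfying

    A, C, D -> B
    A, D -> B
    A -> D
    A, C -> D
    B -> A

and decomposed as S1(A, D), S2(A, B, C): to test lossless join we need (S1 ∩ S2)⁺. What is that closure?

A, B, D

S1 ∩ S2 = {A}.
A → D applies, adding D
A, D → B applies, adding B
Closure: {A, B, D}.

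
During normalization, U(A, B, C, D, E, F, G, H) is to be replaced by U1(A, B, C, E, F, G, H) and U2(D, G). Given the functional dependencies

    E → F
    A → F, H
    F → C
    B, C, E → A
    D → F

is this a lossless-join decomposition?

No

Common attributes: U1 ∩ U2 = {G}.
No dependency enlarges {G}, so (G)⁺ = {G}.
The closure contains neither all of U1 = {A, B, C, E, F, G, H} nor all of U2 = {D, G}, so the common attributes are not a superkey of either fragment. The join is lossy.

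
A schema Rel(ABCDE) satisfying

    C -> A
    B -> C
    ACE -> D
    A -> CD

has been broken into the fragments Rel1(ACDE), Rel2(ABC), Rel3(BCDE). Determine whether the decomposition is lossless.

Chase test. Columns are ABCDE; row i has aⱼ where attribute j ∈ Reli, else bᵢⱼ.
Initial tableau (one row per fragment):
  row 1: a1 b12 a3 a4 a5
  row 2: a1 a2 a3 b24 b25
  row 3: b31 a2 a3 a4 a5
Rows 1 and 3 agree on C; apply C→A and equate their A entries.
Rows 1 and 2 agree on A; apply A→CD and equate their CD entries.
Row 3 is now all distinguished symbols — the join is lossless.

Yes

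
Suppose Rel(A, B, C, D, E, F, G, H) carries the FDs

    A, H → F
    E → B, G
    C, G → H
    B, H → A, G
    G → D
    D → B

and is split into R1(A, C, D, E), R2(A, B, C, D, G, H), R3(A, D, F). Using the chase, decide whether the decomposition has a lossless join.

No

Chase test. Columns are A, B, C, D, E, F, G, H; row i has aⱼ where attribute j ∈ Ri, else bᵢⱼ.
Initial tableau (one row per fragment):
  row 1: a1 b12 a3 a4 a5 b16 b17 b18
  row 2: a1 a2 a3 a4 b25 b26 a7 a8
  row 3: a1 b32 b33 a4 b35 a6 b37 b38
Rows 1 and 2 agree on D; apply D→B and equate their B entries.
Rows 1 and 3 agree on D; apply D→B and equate their B entries.
No row becomes fully distinguished — the join is lossy.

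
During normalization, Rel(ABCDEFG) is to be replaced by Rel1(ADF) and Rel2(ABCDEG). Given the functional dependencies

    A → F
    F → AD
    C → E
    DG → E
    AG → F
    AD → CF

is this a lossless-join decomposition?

Common attributes: Rel1 ∩ Rel2 = {AD}.
Closure of {AD}: A → F applies, adding F; AD → CF applies, adding C; C → E applies, adding E. So (AD)⁺ = {ACDEF}.
This closure contains every attribute of Rel1, so Rel1 ∩ Rel2 → Rel1. The join is lossless.

Yes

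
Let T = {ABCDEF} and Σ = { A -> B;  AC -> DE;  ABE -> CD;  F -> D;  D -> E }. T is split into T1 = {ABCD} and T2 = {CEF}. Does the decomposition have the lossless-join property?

No

Common attributes: T1 ∩ T2 = {C}.
No dependency enlarges {C}, so (C)⁺ = {C}.
The closure contains neither all of T1 = {ABCD} nor all of T2 = {CEF}, so the common attributes are not a superkey of either fragment. The join is lossy.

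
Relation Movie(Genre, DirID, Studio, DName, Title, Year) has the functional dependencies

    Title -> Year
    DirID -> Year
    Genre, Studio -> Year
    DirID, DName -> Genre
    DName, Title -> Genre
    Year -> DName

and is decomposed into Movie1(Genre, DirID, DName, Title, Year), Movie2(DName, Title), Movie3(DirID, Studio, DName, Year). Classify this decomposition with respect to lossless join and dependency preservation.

Lossless test (chase): Rows 1 and 2 agree on Title; apply Title→Year and equate their Year entries. Rows 1 and 3 agree on DirID, DName; apply DirID, DName→Genre and equate their Genre entries. Rows 1 and 2 agree on DName, Title; apply DName, Title→Genre and equate their Genre entries. No row becomes fully distinguished — the join is lossy.
Dependency preservation: the restricted closure of {Genre, Studio} across the fragments never reaches {Year}, so Genre, Studio → Year cannot be enforced without a join — not preserved.

lossy and not dependency-preserving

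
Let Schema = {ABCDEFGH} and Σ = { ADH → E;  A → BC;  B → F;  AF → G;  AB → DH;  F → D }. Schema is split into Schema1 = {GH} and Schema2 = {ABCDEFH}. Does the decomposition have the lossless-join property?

No

Common attributes: Schema1 ∩ Schema2 = {H}.
No dependency enlarges {H}, so (H)⁺ = {H}.
The closure contains neither all of Schema1 = {GH} nor all of Schema2 = {ABCDEFH}, so the common attributes are not a superkey of either fragment. The join is lossy.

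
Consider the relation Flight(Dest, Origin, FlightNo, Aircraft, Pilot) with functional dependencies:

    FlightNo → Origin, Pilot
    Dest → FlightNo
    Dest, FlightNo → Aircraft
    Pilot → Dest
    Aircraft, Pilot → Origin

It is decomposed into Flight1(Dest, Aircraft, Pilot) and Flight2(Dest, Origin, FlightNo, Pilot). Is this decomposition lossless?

Common attributes: Flight1 ∩ Flight2 = {Dest, Pilot}.
Closure of {Dest, Pilot}: Dest → FlightNo applies, adding FlightNo; Dest, FlightNo → Aircraft applies, adding Aircraft; Aircraft, Pilot → Origin applies, adding Origin. So (Dest, Pilot)⁺ = {Dest, Origin, FlightNo, Aircraft, Pilot}.
This closure contains every attribute of Flight1, so Flight1 ∩ Flight2 → Flight1. The join is lossless.

Yes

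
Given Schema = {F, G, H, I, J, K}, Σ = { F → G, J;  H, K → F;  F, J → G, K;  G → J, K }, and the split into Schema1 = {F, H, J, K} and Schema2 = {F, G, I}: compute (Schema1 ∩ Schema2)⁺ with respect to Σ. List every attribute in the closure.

Schema1 ∩ Schema2 = {F}.
F → G, J applies, adding G, J
F, J → G, K applies, adding K
Closure: {F, G, J, K}.

F, G, J, K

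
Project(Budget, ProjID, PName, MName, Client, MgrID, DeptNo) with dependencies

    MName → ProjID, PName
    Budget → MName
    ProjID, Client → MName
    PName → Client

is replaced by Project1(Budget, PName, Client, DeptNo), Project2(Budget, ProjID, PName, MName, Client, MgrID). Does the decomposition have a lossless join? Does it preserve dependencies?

Lossless test: (Budget, PName, Client)⁺ = {Budget, ProjID, PName, MName, Client}, which is a superkey of neither fragment — lossy.
Dependency preservation: every FD's attributes lie within a single fragment, so each can be enforced locally — preserved.

lossy but dependency-preserving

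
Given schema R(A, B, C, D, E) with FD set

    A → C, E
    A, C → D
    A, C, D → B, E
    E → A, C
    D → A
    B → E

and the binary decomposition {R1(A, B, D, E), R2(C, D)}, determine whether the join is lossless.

Yes

Common attributes: R1 ∩ R2 = {D}.
Closure of {D}: D → A applies, adding A; A → C, E applies, adding C, E; A, C, D → B, E applies, adding B. So (D)⁺ = {A, B, C, D, E}.
This closure contains every attribute of R1, so R1 ∩ R2 → R1. The join is lossless.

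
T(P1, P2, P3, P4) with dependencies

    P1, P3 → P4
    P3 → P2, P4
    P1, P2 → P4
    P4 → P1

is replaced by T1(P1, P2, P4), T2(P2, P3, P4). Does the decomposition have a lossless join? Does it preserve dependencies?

Lossless test: (P2, P4)⁺ = {P1, P2, P4}, which contains all of one fragment — lossless.
Dependency preservation: P1, P3 → P4 is not contained in any single fragment, but the restricted closure of its left-hand side across the fragments still reaches the right-hand side; the remaining FDs each lie inside some fragment. All dependencies are preserved.

lossless and dependency-preserving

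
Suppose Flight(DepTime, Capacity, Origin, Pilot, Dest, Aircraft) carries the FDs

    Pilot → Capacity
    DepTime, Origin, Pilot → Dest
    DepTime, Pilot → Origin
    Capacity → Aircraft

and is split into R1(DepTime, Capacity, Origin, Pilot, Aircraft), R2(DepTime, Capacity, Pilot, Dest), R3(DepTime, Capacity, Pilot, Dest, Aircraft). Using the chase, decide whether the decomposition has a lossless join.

Yes

Chase test. Columns are DepTime, Capacity, Origin, Pilot, Dest, Aircraft; row i has aⱼ where attribute j ∈ Ri, else bᵢⱼ.
Initial tableau (one row per fragment):
  row 1: a1 a2 a3 a4 b15 a6
  row 2: a1 a2 b23 a4 a5 b26
  row 3: a1 a2 b33 a4 a5 a6
Rows 1 and 2 agree on DepTime, Pilot; apply DepTime, Pilot→Origin and equate their Origin entries.
Rows 1 and 3 agree on DepTime, Pilot; apply DepTime, Pilot→Origin and equate their Origin entries.
Rows 1 and 2 agree on Capacity; apply Capacity→Aircraft and equate their Aircraft entries.
Rows 1 and 2 agree on DepTime, Origin, Pilot; apply DepTime, Origin, Pilot→Dest and equate their Dest entries.
Row 1 is now all distinguished symbols — the join is lossless.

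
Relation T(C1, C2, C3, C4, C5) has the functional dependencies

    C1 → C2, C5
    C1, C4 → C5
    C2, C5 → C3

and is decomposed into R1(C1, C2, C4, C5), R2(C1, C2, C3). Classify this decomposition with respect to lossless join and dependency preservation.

Lossless test: (C1, C2)⁺ = {C1, C2, C3, C5}, which contains all of one fragment — lossless.
Dependency preservation: the restricted closure of {C2, C5} across the fragments never reaches {C3}, so C2, C5 → C3 cannot be enforced without a join — not preserved.

lossless but not dependency-preserving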